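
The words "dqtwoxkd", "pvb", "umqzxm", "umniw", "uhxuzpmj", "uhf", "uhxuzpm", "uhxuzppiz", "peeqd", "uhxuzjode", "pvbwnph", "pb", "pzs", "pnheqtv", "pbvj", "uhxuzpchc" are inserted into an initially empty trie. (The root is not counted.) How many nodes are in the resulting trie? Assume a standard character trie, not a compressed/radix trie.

For each word, the new-node count is its length minus the longest prefix already in the trie:
  "dqtwoxkd" → 8 new (d, q, t, w, o, x, k, d)
  "pvb" → 3 new (p, v, b)
  "umqzxm" → 6 new (u, m, q, z, x, m)
  "umniw" → prefix "um" already present; 3 new (n, i, w)
  "uhxuzpmj" → prefix "u" already present; 7 new (h, x, u, z, p, m, j)
  "uhf" → prefix "uh" already present; 1 new (f)
  "uhxuzpm" → prefix "uhxuzpm" already present; 0 new (none)
  "uhxuzppiz" → prefix "uhxuzp" already present; 3 new (p, i, z)
  "peeqd" → prefix "p" already present; 4 new (e, e, q, d)
  "uhxuzjode" → prefix "uhxuz" already present; 4 new (j, o, d, e)
  "pvbwnph" → prefix "pvb" already present; 4 new (w, n, p, h)
  "pb" → prefix "p" already present; 1 new (b)
  "pzs" → prefix "p" already present; 2 new (z, s)
  "pnheqtv" → prefix "p" already present; 6 new (n, h, e, q, t, v)
  "pbvj" → prefix "pb" already present; 2 new (v, j)
  "uhxuzpchc" → prefix "uhxuzp" already present; 3 new (c, h, c)
Total nodes = 8 + 3 + 6 + 3 + 7 + 1 + 0 + 3 + 4 + 4 + 4 + 1 + 2 + 6 + 2 + 3 = 57

57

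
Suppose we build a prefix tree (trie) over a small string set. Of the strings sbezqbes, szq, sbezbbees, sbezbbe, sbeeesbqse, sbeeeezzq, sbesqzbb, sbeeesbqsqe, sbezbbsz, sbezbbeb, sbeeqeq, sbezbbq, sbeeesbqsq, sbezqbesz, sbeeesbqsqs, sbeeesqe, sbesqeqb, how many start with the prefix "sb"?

16

Walk to "sb"; the words in its subtree are exactly those with that prefix.
Words under "sb": sbeeeezzq, sbeeesbqse, sbeeesbqsq, sbeeesbqsqe, sbeeesbqsqs, sbeeesqe, sbeeqeq, sbesqeqb, sbesqzbb, sbezbbe, sbezbbeb, sbezbbees, sbezbbq, sbezbbsz, sbezqbes, sbezqbesz
Count: 16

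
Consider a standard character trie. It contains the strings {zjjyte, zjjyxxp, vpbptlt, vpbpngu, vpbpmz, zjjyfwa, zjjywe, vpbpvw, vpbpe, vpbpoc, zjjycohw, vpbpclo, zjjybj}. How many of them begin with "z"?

Traverse to the node for "z", then collect every word in that subtree.
Words under "z": zjjybj, zjjycohw, zjjyfwa, zjjyte, zjjywe, zjjyxxp
Count: 6

6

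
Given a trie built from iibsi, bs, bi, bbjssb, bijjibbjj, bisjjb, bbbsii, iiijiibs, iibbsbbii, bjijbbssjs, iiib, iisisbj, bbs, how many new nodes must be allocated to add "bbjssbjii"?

3

Walking "bbjssbjii" from the root, the first 6 characters ("bbjssb") follow existing edges; "j" is the first miss.
So 9 − 6 = 3 new nodes.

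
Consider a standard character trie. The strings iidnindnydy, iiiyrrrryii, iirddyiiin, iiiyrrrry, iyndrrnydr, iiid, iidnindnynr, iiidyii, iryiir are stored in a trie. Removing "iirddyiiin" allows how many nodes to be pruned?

8

After clearing the end-marker at "iirddyiiin", prune upward until reaching a node still needed by another word.
The suffix "rddyiiin" (8 nodes) is used only by "iirddyiiin"; the node for "ii" still has the child "d", so pruning stops there.
Nodes removed: 8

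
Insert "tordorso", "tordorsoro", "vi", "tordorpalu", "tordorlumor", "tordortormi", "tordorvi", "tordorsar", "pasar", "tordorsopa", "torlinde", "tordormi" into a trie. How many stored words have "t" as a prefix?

10

Filter for entries beginning with "t":
Matches: "tordorlumor", "tordormi", "tordorpalu", "tordorsar", "tordorso", "tordorsopa", "tordorsoro", "tordortormi", "tordorvi", "torlinde"
Count: 10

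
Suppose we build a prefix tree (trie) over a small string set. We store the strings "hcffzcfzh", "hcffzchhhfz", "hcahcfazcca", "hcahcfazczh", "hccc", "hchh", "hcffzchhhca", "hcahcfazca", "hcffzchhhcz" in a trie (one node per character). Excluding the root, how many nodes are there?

Trace insertions, counting only characters that open a new branch:
  "hcffzcfzh" → 9 new (h, c, f, f, z, c, f, z, h)
  "hcffzchhhfz" → prefix "hcffzc" already present; 5 new (h, h, h, f, z)
  "hcahcfazcca" → prefix "hc" already present; 9 new (a, h, c, f, a, z, c, c, a)
  "hcahcfazczh" → prefix "hcahcfazc" already present; 2 new (z, h)
  "hccc" → prefix "hc" already present; 2 new (c, c)
  "hchh" → prefix "hc" already present; 2 new (h, h)
  "hcffzchhhca" → prefix "hcffzchhh" already present; 2 new (c, a)
  "hcahcfazca" → prefix "hcahcfazc" already present; 1 new (a)
  "hcffzchhhcz" → prefix "hcffzchhhc" already present; 1 new (z)
Total nodes = 9 + 5 + 9 + 2 + 2 + 2 + 2 + 1 + 1 = 33

33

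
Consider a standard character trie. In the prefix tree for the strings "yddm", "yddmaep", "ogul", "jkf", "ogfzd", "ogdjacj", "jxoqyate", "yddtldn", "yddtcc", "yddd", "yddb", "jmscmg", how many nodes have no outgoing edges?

11

Leaves are exactly the stored words that no other stored word extends.
Those words: "jkf", "jmscmg", "jxoqyate", "ogdjacj", "ogfzd", "ogul", "yddb", "yddd", "yddmaep", "yddtcc", "yddtldn"
Leaf count: 11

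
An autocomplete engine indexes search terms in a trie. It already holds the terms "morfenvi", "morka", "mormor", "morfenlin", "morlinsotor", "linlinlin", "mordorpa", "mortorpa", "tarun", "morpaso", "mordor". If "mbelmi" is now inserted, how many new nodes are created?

5

The longest prefix of "mbelmi" already in the trie is "m" (length 1).
Each of the 5 remaining characters creates one node.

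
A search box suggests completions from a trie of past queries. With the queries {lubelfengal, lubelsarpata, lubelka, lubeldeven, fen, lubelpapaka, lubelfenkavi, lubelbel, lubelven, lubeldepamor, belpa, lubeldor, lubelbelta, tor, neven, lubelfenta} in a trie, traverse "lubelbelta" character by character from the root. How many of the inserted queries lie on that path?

2

Traverse "lubelbelta" character by character; count nodes along the way that are marked as word ends.
Prefixes of the query that are stored words: "lubelbel", "lubelbelta"
Count: 2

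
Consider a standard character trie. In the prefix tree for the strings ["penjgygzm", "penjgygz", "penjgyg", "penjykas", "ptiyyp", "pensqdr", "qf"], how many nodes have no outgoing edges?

A leaf is a node with no children — equivalently, the end of a word that is not a proper prefix of any other stored word.
Those words: "penjgygzm", "penjykas", "pensqdr", "ptiyyp", "qf"
Leaf count: 5

5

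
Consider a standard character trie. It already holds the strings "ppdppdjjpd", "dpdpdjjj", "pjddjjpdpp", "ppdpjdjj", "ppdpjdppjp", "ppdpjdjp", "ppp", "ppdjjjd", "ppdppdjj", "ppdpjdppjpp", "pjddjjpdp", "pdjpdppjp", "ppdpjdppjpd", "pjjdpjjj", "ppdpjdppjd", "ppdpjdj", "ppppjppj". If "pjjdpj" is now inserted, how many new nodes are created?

0

"pjjdpj" is already a full path in the trie; only an end-marker is added.
No new nodes are needed: 0.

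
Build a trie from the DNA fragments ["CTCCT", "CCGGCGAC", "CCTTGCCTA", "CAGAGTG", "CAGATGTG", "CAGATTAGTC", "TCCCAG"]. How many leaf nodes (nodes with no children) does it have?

A leaf is a node with no children — equivalently, the end of a word that is not a proper prefix of any other stored word.
Those words: "CAGAGTG", "CAGATGTG", "CAGATTAGTC", "CCGGCGAC", "CCTTGCCTA", "CTCCT", "TCCCAG"
Leaf count: 7

7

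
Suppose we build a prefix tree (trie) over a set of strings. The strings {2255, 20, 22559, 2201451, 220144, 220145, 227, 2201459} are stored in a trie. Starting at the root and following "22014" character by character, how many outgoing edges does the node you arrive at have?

2

The children of the "22014" node are the distinct next characters among strings starting with "22014".
Characters that immediately follow "22014" among the stored strings: {4, 5}.
That node has 2 child edges.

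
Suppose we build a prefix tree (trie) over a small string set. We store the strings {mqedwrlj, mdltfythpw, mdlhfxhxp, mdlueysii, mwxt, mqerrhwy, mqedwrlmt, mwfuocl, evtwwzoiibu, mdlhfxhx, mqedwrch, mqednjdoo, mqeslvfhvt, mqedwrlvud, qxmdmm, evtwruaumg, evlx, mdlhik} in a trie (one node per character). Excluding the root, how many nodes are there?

Insert word by word; a character creates a node only if that edge doesn't already exist:
  "mqedwrlj" → 8 new (m, q, e, d, w, r, l, j)
  "mdltfythpw" → prefix "m" already present; 9 new (d, l, t, f, y, t, h, p, w)
  "mdlhfxhxp" → prefix "mdl" already present; 6 new (h, f, x, h, x, p)
  "mdlueysii" → prefix "mdl" already present; 6 new (u, e, y, s, i, i)
  "mwxt" → prefix "m" already present; 3 new (w, x, t)
  "mqerrhwy" → prefix "mqe" already present; 5 new (r, r, h, w, y)
  "mqedwrlmt" → prefix "mqedwrl" already present; 2 new (m, t)
  "mwfuocl" → prefix "mw" already present; 5 new (f, u, o, c, l)
  "evtwwzoiibu" → 11 new (e, v, t, w, w, z, o, i, i, b, u)
  "mdlhfxhx" → prefix "mdlhfxhx" already present; 0 new (none)
  "mqedwrch" → prefix "mqedwr" already present; 2 new (c, h)
  "mqednjdoo" → prefix "mqed" already present; 5 new (n, j, d, o, o)
  "mqeslvfhvt" → prefix "mqe" already present; 7 new (s, l, v, f, h, v, t)
  "mqedwrlvud" → prefix "mqedwrl" already present; 3 new (v, u, d)
  "qxmdmm" → 6 new (q, x, m, d, m, m)
  "evtwruaumg" → prefix "evtw" already present; 6 new (r, u, a, u, m, g)
  "evlx" → prefix "ev" already present; 2 new (l, x)
  "mdlhik" → prefix "mdlh" already present; 2 new (i, k)
Total nodes = 8 + 9 + 6 + 6 + 3 + 5 + 2 + 5 + 11 + 0 + 2 + 5 + 7 + 3 + 6 + 6 + 2 + 2 = 88

88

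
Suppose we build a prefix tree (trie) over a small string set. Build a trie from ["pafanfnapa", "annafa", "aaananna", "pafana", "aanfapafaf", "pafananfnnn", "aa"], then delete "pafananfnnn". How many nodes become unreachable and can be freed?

After clearing the end-marker at "pafananfnnn", prune upward until reaching a node still needed by another word.
The suffix "nfnnn" (5 nodes) is used only by "pafananfnnn"; "pafana" is itself a stored word, so pruning stops there.
Nodes removed: 5

5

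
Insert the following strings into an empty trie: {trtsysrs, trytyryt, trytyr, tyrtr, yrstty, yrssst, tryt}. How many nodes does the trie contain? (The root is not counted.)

27

Trie structure (* marks end of a word):
(root)
├─ t
│  ├─ r
│  │  ├─ t
│  │  │  └─ s
│  │  │     └─ y
│  │  │        └─ s
│  │  │           └─ r
│  │  │              └─ s *
│  │  └─ y
│  │     └─ t *
│  │        └─ y
│  │           └─ r *
│  │              └─ y
│  │                 └─ t *
│  └─ y
│     └─ r
│        └─ t
│           └─ r *
└─ y
   └─ r
      └─ s
         ├─ s
         │  └─ s
         │     └─ t *
         └─ t
            └─ t
               └─ y *
Counting every labelled node above: 27.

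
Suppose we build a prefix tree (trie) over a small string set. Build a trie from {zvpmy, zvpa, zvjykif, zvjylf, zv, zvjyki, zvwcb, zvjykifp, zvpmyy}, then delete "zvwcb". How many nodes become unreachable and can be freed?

Walk "zvwcb" from the leaf back toward the root, removing each node that no remaining word uses.
The suffix "wcb" (3 nodes) is used only by "zvwcb"; the node for "zv" still has the child "p", so pruning stops there.
Nodes removed: 3

3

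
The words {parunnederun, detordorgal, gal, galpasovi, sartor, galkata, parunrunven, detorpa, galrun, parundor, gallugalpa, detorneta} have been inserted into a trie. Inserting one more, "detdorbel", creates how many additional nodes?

The longest prefix of "detdorbel" already in the trie is "det" (length 3).
So 9 − 3 = 6 new nodes.

6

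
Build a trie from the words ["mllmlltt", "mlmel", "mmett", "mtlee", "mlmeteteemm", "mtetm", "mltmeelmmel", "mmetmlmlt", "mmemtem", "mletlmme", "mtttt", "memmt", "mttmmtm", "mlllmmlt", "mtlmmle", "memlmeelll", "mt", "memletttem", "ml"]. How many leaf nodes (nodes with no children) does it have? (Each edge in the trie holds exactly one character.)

A leaf is a node with no children — equivalently, the end of a word that is not a proper prefix of any other stored word.
Those words: "memletttem", "memlmeelll", "memmt", "mletlmme", "mlllmmlt", "mllmlltt", "mlmel", "mlmeteteemm", "mltmeelmmel", "mmemtem", "mmetmlmlt", "mmett", "mtetm", "mtlee", "mtlmmle", "mttmmtm", "mtttt"
Leaf count: 17

17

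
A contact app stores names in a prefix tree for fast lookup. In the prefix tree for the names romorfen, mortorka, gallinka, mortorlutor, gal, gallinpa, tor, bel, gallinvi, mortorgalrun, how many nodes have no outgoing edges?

Leaves are exactly the stored words that no other stored word extends.
Those words: "bel", "gallinka", "gallinpa", "gallinvi", "mortorgalrun", "mortorka", "mortorlutor", "romorfen", "tor"
Leaf count: 9

9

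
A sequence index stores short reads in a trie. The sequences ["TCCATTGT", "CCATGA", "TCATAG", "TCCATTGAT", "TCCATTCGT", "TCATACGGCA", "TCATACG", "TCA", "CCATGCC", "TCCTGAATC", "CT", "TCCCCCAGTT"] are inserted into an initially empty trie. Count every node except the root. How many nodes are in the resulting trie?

44

For each word, the new-node count is its length minus the longest prefix already in the trie:
  "TCCATTGT" → 8 new (T, C, C, A, T, T, G, T)
  "CCATGA" → 6 new (C, C, A, T, G, A)
  "TCATAG" → prefix "TC" already present; 4 new (A, T, A, G)
  "TCCATTGAT" → prefix "TCCATTG" already present; 2 new (A, T)
  "TCCATTCGT" → prefix "TCCATT" already present; 3 new (C, G, T)
  "TCATACGGCA" → prefix "TCATA" already present; 5 new (C, G, G, C, A)
  "TCATACG" → prefix "TCATACG" already present; 0 new (none)
  "TCA" → prefix "TCA" already present; 0 new (none)
  "CCATGCC" → prefix "CCATG" already present; 2 new (C, C)
  "TCCTGAATC" → prefix "TCC" already present; 6 new (T, G, A, A, T, C)
  "CT" → prefix "C" already present; 1 new (T)
  "TCCCCCAGTT" → prefix "TCC" already present; 7 new (C, C, C, A, G, T, T)
Total nodes = 8 + 6 + 4 + 2 + 3 + 5 + 0 + 0 + 2 + 6 + 1 + 7 = 44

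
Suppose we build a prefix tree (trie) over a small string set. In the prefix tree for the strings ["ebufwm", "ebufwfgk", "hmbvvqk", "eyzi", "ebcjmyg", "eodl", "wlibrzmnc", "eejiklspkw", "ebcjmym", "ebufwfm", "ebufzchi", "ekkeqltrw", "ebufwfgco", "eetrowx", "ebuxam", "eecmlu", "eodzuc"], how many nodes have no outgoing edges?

17

A leaf is a node with no children — equivalently, the end of a word that is not a proper prefix of any other stored word.
Those words: "ebcjmyg", "ebcjmym", "ebufwfgco", "ebufwfgk", "ebufwfm", "ebufwm", "ebufzchi", "ebuxam", "eecmlu", "eejiklspkw", "eetrowx", "ekkeqltrw", "eodl", "eodzuc", "eyzi", "hmbvvqk", "wlibrzmnc"
Leaf count: 17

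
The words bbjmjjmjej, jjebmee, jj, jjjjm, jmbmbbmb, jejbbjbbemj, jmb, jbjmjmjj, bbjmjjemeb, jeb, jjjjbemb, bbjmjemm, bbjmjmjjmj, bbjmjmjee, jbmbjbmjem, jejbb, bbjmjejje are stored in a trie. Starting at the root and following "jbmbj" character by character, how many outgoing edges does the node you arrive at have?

Walk "jbmbj" from the root, arriving at one node.
Distinct next characters after "jbmbj": b.
That node has 1 child edge.

1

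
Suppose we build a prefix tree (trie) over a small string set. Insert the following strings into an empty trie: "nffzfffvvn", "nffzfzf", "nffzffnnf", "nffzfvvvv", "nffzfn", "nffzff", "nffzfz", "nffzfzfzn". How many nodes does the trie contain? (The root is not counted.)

For each word, the new-node count is its length minus the longest prefix already in the trie:
  "nffzfffvvn" → 10 new (n, f, f, z, f, f, f, v, v, n)
  "nffzfzf" → prefix "nffzf" already present; 2 new (z, f)
  "nffzffnnf" → prefix "nffzff" already present; 3 new (n, n, f)
  "nffzfvvvv" → prefix "nffzf" already present; 4 new (v, v, v, v)
  "nffzfn" → prefix "nffzf" already present; 1 new (n)
  "nffzff" → prefix "nffzff" already present; 0 new (none)
  "nffzfz" → prefix "nffzfz" already present; 0 new (none)
  "nffzfzfzn" → prefix "nffzfzf" already present; 2 new (z, n)
Total nodes = 10 + 2 + 3 + 4 + 1 + 0 + 0 + 2 = 22

22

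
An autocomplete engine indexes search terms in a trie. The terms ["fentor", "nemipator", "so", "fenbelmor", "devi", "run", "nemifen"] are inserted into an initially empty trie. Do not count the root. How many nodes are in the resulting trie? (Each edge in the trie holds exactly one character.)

33

Trace insertions, counting only characters that open a new branch:
  "fentor" → 6 new (f, e, n, t, o, r)
  "nemipator" → 9 new (n, e, m, i, p, a, t, o, r)
  "so" → 2 new (s, o)
  "fenbelmor" → prefix "fen" already present; 6 new (b, e, l, m, o, r)
  "devi" → 4 new (d, e, v, i)
  "run" → 3 new (r, u, n)
  "nemifen" → prefix "nemi" already present; 3 new (f, e, n)
Total nodes = 6 + 9 + 2 + 6 + 4 + 3 + 3 = 33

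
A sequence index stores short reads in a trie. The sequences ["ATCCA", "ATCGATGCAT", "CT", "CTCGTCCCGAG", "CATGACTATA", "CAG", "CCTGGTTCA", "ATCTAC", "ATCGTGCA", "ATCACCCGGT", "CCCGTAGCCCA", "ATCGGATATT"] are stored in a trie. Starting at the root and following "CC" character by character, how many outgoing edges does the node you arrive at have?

2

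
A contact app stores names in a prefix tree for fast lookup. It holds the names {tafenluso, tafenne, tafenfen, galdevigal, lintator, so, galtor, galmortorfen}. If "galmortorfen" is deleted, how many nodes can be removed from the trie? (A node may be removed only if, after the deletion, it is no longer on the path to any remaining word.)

9

Walk "galmortorfen" from the leaf back toward the root, removing each node that no remaining word uses.
The suffix "mortorfen" (9 nodes) is used only by "galmortorfen"; the node for "gal" still has the child "d", so pruning stops there.
Nodes removed: 9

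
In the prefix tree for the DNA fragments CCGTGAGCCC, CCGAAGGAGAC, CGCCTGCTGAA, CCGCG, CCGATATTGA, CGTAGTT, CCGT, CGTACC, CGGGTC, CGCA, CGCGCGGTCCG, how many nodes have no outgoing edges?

A leaf is a node with no children — equivalently, the end of a word that is not a proper prefix of any other stored word.
Those words: "CCGAAGGAGAC", "CCGATATTGA", "CCGCG", "CCGTGAGCCC", "CGCA", "CGCCTGCTGAA", "CGCGCGGTCCG", "CGGGTC", "CGTACC", "CGTAGTT"
Leaf count: 10

10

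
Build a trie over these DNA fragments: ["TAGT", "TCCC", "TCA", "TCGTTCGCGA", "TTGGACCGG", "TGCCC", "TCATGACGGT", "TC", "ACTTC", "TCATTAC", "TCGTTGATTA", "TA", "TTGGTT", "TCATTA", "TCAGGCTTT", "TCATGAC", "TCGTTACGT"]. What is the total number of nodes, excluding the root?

60

Trace insertions, counting only characters that open a new branch:
  "TAGT" → 4 new (T, A, G, T)
  "TCCC" → prefix "T" already present; 3 new (C, C, C)
  "TCA" → prefix "TC" already present; 1 new (A)
  "TCGTTCGCGA" → prefix "TC" already present; 8 new (G, T, T, C, G, C, G, A)
  "TTGGACCGG" → prefix "T" already present; 8 new (T, G, G, A, C, C, G, G)
  "TGCCC" → prefix "T" already present; 4 new (G, C, C, C)
  "TCATGACGGT" → prefix "TCA" already present; 7 new (T, G, A, C, G, G, T)
  "TC" → prefix "TC" already present; 0 new (none)
  "ACTTC" → 5 new (A, C, T, T, C)
  "TCATTAC" → prefix "TCAT" already present; 3 new (T, A, C)
  "TCGTTGATTA" → prefix "TCGTT" already present; 5 new (G, A, T, T, A)
  "TA" → prefix "TA" already present; 0 new (none)
  "TTGGTT" → prefix "TTGG" already present; 2 new (T, T)
  "TCATTA" → prefix "TCATTA" already present; 0 new (none)
  "TCAGGCTTT" → prefix "TCA" already present; 6 new (G, G, C, T, T, T)
  "TCATGAC" → prefix "TCATGAC" already present; 0 new (none)
  "TCGTTACGT" → prefix "TCGTT" already present; 4 new (A, C, G, T)
Total nodes = 4 + 3 + 1 + 8 + 8 + 4 + 7 + 0 + 5 + 3 + 5 + 0 + 2 + 0 + 6 + 0 + 4 = 60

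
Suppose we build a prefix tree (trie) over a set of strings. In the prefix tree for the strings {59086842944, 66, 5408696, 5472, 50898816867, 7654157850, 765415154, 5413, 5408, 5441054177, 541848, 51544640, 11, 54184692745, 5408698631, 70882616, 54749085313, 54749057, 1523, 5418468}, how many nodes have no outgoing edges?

A leaf is a node with no children — equivalently, the end of a word that is not a proper prefix of any other stored word.
Those words: "11", "1523", "50898816867", "51544640", "5408696", "5408698631", "5413", "5418468", "54184692745", "541848", "5441054177", "5472", "54749057", "54749085313", "59086842944", "66", "70882616", "765415154", "7654157850"
Leaf count: 19

19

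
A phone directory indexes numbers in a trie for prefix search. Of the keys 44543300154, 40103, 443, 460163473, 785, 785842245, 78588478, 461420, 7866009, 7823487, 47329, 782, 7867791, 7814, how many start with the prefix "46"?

Walk to "46"; the words in its subtree are exactly those with that prefix.
Matches: "460163473", "461420"
Count: 2

2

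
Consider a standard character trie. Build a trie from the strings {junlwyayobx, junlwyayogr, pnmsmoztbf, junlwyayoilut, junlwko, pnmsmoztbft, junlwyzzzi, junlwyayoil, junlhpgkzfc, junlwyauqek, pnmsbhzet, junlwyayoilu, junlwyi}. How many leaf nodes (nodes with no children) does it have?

10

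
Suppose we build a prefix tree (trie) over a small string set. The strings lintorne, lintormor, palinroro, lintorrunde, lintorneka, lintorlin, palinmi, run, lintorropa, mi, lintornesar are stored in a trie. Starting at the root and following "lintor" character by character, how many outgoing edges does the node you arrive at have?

Follow the path "lintor" to its node, then look at its outgoing edges.
Distinct next characters after "lintor": l, m, n, r.
That node has 4 child edges.

4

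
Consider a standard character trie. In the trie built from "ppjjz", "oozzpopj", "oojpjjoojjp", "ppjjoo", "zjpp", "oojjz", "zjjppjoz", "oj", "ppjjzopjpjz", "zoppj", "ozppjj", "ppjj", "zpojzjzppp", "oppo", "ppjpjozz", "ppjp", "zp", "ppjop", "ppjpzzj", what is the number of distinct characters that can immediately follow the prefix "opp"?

1

Walk "opp" from the root, arriving at one node.
Characters that immediately follow "opp" among the stored strings: {o}.
That node has 1 child edge.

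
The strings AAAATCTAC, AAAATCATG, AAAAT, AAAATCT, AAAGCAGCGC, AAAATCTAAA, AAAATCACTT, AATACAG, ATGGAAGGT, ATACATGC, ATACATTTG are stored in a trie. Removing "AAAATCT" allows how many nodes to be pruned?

0

Walk "AAAATCT" from the leaf back toward the root, removing each node that no remaining word uses.
Every node on "AAAATCT" is still needed (e.g. by "AAAATCTAC"), so nothing is freed.
Nodes removed: 0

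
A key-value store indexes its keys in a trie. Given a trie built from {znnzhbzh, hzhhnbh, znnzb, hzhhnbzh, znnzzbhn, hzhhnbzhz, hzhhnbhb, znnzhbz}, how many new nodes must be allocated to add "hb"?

1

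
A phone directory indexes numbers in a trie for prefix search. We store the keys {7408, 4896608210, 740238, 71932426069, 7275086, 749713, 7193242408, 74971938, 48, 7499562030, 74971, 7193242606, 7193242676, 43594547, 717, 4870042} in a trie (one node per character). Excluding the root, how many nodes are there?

Trace insertions, counting only characters that open a new branch:
  "7408" → 4 new (7, 4, 0, 8)
  "4896608210" → 10 new (4, 8, 9, 6, 6, 0, 8, 2, 1, 0)
  "740238" → prefix "740" already present; 3 new (2, 3, 8)
  "71932426069" → prefix "7" already present; 10 new (1, 9, 3, 2, 4, 2, 6, 0, 6, 9)
  "7275086" → prefix "7" already present; 6 new (2, 7, 5, 0, 8, 6)
  "749713" → prefix "74" already present; 4 new (9, 7, 1, 3)
  "7193242408" → prefix "7193242" already present; 3 new (4, 0, 8)
  "74971938" → prefix "74971" already present; 3 new (9, 3, 8)
  "48" → prefix "48" already present; 0 new (none)
  "7499562030" → prefix "749" already present; 7 new (9, 5, 6, 2, 0, 3, 0)
  "74971" → prefix "74971" already present; 0 new (none)
  "7193242606" → prefix "7193242606" already present; 0 new (none)
  "7193242676" → prefix "71932426" already present; 2 new (7, 6)
  "43594547" → prefix "4" already present; 7 new (3, 5, 9, 4, 5, 4, 7)
  "717" → prefix "71" already present; 1 new (7)
  "4870042" → prefix "48" already present; 5 new (7, 0, 0, 4, 2)
Total nodes = 4 + 10 + 3 + 10 + 6 + 4 + 3 + 3 + 0 + 7 + 0 + 0 + 2 + 7 + 1 + 5 = 65

65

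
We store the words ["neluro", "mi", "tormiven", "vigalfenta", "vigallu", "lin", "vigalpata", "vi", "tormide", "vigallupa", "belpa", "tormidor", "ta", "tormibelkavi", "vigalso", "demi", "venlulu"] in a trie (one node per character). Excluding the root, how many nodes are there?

66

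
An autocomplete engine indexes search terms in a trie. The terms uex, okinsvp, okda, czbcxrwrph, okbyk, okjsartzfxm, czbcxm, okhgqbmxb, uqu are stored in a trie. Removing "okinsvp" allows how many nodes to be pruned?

Walk "okinsvp" from the leaf back toward the root, removing each node that no remaining word uses.
The suffix "insvp" (5 nodes) is used only by "okinsvp"; the node for "ok" still has the child "d", so pruning stops there.
Nodes removed: 5

5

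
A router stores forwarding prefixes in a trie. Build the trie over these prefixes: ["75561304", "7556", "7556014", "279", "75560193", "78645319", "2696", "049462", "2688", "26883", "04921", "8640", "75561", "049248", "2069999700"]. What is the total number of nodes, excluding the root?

52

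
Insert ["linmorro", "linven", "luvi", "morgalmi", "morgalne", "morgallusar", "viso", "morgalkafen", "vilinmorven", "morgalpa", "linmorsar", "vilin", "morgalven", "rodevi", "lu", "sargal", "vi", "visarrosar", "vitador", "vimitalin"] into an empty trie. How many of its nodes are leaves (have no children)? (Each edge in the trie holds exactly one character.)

Leaves are exactly the stored words that no other stored word extends.
Those words: "linmorro", "linmorsar", "linven", "luvi", "morgalkafen", "morgallusar", "morgalmi", "morgalne", "morgalpa", "morgalven", "rodevi", "sargal", "vilinmorven", "vimitalin", "visarrosar", "viso", "vitador"
Leaf count: 17

17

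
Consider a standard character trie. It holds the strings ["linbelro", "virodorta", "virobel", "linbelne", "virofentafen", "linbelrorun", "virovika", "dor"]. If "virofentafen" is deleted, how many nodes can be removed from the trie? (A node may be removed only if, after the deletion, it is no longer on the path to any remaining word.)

Walk "virofentafen" from the leaf back toward the root, removing each node that no remaining word uses.
The suffix "fentafen" (8 nodes) is used only by "virofentafen"; the node for "viro" still has the child "d", so pruning stops there.
Nodes removed: 8

8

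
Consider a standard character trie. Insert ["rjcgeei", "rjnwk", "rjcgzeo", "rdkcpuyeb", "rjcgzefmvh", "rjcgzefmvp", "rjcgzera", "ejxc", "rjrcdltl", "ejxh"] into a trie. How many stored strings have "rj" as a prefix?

7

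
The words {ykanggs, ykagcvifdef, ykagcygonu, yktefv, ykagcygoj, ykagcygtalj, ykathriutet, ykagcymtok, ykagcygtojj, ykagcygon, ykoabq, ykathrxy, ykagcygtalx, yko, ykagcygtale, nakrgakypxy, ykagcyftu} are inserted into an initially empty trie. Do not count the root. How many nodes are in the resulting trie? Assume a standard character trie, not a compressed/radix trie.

66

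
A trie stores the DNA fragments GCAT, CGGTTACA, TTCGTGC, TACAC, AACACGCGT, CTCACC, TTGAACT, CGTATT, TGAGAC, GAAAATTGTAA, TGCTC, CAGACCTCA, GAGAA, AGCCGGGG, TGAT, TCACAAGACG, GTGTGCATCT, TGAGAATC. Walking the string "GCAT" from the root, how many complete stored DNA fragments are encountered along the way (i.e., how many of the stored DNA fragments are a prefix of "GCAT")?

Traverse "GCAT" character by character; count nodes along the way that are marked as word ends.
Prefixes of the query that are stored words: "GCAT"
Count: 1

1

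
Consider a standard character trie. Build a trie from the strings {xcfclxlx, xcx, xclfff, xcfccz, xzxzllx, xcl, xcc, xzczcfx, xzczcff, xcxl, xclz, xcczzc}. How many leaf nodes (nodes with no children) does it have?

9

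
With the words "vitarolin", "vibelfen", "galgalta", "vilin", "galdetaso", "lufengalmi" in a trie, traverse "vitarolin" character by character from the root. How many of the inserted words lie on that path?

Walk "vitarolin" from the root; an end-of-word marker is hit whenever a stored word is a prefix of "vitarolin".
Prefixes of the query that are stored words: "vitarolin"
Count: 1

1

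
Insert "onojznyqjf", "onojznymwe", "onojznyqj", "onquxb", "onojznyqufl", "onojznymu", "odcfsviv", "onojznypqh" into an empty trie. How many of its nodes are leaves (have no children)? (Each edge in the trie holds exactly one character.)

7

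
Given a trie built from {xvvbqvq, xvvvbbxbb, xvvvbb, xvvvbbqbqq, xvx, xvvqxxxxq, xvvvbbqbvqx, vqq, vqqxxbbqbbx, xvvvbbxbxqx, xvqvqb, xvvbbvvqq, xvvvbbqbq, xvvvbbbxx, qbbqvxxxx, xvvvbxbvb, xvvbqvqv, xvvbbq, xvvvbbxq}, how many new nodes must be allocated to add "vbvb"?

The longest prefix of "vbvb" already in the trie is "v" (length 1).
New nodes needed: |"vbvb"| − 1 = 4 − 1 = 3.

3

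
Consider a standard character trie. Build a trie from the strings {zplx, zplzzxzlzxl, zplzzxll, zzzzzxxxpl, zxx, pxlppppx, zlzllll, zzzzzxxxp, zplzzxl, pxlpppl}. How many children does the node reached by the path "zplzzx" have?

2

The children of the "zplzzx" node are the distinct next characters among strings starting with "zplzzx".
Characters that immediately follow "zplzzx" among the stored strings: {l, z}.
That node has 2 child edges.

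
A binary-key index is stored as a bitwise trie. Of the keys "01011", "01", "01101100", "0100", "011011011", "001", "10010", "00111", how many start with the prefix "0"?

Filter for entries beginning with "0":
Matches: "001", "00111", "01", "0100", "01011", "01101100", "011011011"
Count: 7

7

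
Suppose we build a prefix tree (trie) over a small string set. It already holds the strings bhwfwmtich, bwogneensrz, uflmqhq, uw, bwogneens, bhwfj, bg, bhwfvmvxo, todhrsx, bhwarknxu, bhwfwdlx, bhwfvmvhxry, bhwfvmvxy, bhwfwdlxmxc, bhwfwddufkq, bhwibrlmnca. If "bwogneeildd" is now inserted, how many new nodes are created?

4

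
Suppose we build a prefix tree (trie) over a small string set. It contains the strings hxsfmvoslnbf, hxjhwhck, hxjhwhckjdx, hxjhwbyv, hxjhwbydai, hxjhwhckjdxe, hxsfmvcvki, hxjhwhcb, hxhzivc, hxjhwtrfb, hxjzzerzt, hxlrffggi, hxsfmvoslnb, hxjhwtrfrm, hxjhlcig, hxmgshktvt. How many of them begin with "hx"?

16

Walk to "hx"; the words in its subtree are exactly those with that prefix.
Matches: "hxhzivc", "hxjhlcig", "hxjhwbydai", "hxjhwbyv", "hxjhwhcb", "hxjhwhck", "hxjhwhckjdx", "hxjhwhckjdxe", "hxjhwtrfb", "hxjhwtrfrm", "hxjzzerzt", "hxlrffggi", "hxmgshktvt", "hxsfmvcvki", "hxsfmvoslnb", "hxsfmvoslnbf"
Count: 16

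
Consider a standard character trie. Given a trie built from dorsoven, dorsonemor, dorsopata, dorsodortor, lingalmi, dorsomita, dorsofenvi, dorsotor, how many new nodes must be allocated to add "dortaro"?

Walking "dortaro" from the root, the first 3 characters ("dor") follow existing edges; "t" is the first miss.
Each of the 4 remaining characters creates one node.

4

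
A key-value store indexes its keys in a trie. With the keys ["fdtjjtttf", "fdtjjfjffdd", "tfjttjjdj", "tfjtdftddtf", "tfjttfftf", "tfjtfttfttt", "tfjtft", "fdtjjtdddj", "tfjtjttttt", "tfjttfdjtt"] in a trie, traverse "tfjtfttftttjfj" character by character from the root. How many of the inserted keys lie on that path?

2

Walk "tfjtfttftttjfj" from the root; an end-of-word marker is hit whenever a stored word is a prefix of "tfjtfttftttjfj".
Prefixes of the query that are stored words: "tfjtft", "tfjtfttfttt"
Count: 2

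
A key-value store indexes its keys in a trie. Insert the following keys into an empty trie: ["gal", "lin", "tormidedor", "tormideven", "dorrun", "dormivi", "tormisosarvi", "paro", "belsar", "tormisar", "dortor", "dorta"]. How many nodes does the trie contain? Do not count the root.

Count nodes per top-level branch (shared prefixes stored once):
  'b'-branch (belsar): 6 nodes
  'd'-branch (dormivi, dorrun, dorta, dortor): 14 nodes
  'g'-branch (gal): 3 nodes
  'l'-branch (lin): 3 nodes
  'p'-branch (paro): 4 nodes
  't'-branch (tormidedor, tormideven, tormisar, tormisosarvi): 22 nodes
Sum: 52

52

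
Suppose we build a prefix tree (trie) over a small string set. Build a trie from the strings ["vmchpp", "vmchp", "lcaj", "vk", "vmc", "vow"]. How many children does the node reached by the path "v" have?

3

Walk "v" from the root, arriving at one node.
Distinct next characters after "v": k, m, o.
That node has 3 child edges.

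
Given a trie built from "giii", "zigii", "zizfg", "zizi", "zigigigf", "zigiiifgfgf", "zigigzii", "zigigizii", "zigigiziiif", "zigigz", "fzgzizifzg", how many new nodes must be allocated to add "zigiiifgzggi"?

The longest prefix of "zigiiifgzggi" already in the trie is "zigiiifg" (length 8).
Each of the 4 remaining characters creates one node.

4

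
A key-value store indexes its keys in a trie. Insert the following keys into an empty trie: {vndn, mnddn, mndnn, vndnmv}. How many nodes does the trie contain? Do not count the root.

13

Insert word by word; a character creates a node only if that edge doesn't already exist:
  "vndn" → 4 new (v, n, d, n)
  "mnddn" → 5 new (m, n, d, d, n)
  "mndnn" → prefix "mnd" already present; 2 new (n, n)
  "vndnmv" → prefix "vndn" already present; 2 new (m, v)
Total nodes = 4 + 5 + 2 + 2 = 13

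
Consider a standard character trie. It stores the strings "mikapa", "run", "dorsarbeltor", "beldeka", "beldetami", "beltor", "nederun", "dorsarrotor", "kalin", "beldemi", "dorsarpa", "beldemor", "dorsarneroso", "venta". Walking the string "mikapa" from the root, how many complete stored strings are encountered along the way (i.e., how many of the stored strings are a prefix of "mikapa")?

1

Traverse "mikapa" character by character; count nodes along the way that are marked as word ends.
Prefixes of the query that are stored words: "mikapa"
Count: 1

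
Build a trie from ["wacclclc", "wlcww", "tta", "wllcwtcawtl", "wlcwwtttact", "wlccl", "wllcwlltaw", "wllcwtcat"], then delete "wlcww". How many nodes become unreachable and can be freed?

0

A node on "wlcww"'s path can go only if nothing else ends at it or branches off below it.
Every node on "wlcww" is still needed (e.g. by "wlcwwtttact"), so nothing is freed.
Nodes removed: 0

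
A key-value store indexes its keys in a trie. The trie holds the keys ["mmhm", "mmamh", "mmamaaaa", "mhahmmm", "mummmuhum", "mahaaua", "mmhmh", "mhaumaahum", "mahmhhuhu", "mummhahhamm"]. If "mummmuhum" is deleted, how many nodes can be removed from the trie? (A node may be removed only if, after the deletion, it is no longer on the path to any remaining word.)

After clearing the end-marker at "mummmuhum", prune upward until reaching a node still needed by another word.
The suffix "muhum" (5 nodes) is used only by "mummmuhum"; the node for "mumm" still has the child "h", so pruning stops there.
Nodes removed: 5

5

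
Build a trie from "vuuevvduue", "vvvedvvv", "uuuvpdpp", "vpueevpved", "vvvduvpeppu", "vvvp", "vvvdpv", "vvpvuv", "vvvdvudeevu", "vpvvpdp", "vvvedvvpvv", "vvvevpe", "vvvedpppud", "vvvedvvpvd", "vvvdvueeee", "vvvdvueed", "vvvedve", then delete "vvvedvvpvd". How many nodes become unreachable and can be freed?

1

Walk "vvvedvvpvd" from the leaf back toward the root, removing each node that no remaining word uses.
The suffix "d" (1 node) is used only by "vvvedvvpvd"; the node for "vvvedvvpv" still has the child "v", so pruning stops there.
Nodes removed: 1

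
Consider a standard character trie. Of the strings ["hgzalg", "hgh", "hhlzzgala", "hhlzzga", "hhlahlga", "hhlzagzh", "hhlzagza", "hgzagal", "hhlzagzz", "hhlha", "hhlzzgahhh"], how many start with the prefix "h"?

Filter for entries beginning with "h":
Words under "h": hgh, hgzagal, hgzalg, hhlahlga, hhlha, hhlzagza, hhlzagzh, hhlzagzz, hhlzzga, hhlzzgahhh, hhlzzgala
Count: 11

11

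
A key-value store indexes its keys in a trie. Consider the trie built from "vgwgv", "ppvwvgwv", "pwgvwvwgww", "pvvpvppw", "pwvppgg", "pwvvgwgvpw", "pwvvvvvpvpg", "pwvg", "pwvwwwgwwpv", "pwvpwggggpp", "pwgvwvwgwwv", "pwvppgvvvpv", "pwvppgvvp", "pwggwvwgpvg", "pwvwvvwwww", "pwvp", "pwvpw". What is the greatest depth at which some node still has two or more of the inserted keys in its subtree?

10

Look for the deepest trie node that still has at least two words in its subtree.
"pwgvwvwgww" and "pwgvwvwgwwv" agree on "pwgvwvwgww" (10 characters) before diverging; nothing deeper is shared.
Longest shared-prefix length: 10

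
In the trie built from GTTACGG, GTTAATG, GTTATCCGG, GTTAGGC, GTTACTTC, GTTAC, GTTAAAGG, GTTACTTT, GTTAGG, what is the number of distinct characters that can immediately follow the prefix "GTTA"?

4

Follow the path "GTTA" to its node, then look at its outgoing edges.
Characters that immediately follow "GTTA" among the stored strings: {A, C, G, T}.
That node has 4 child edges.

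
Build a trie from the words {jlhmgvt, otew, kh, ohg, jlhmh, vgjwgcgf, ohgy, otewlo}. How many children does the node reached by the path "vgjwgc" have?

1

The children of the "vgjwgc" node are the distinct next characters among strings starting with "vgjwgc".
Distinct next characters after "vgjwgc": g.
That node has 1 child edge.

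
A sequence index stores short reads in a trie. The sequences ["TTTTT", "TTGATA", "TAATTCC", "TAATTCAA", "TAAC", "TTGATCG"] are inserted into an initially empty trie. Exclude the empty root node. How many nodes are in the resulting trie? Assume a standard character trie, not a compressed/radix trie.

20

Count nodes per top-level branch (shared prefixes stored once):
  'T'-branch (TAAC, TAATTCAA, TAATTCC, TTGATA, TTGATCG, TTTTT): 20 nodes
Sum: 20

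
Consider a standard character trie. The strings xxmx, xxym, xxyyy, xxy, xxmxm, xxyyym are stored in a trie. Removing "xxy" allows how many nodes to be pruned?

After clearing the end-marker at "xxy", prune upward until reaching a node still needed by another word.
Every node on "xxy" is still needed (e.g. by "xxym"), so nothing is freed.
Nodes removed: 0

0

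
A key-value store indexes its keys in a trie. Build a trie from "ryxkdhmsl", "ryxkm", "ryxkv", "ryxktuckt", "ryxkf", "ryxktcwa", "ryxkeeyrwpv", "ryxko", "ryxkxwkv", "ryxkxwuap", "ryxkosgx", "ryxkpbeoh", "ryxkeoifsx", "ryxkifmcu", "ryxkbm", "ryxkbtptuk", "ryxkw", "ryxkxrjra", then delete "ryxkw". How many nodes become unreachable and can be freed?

1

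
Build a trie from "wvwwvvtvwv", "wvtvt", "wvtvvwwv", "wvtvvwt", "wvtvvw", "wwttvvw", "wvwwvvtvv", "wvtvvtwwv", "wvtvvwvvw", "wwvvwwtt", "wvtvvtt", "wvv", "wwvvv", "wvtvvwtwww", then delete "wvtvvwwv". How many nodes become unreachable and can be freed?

2

A node on "wvtvvwwv"'s path can go only if nothing else ends at it or branches off below it.
The suffix "wv" (2 nodes) is used only by "wvtvvwwv"; the node for "wvtvvw" still has the child "t", so pruning stops there.
Nodes removed: 2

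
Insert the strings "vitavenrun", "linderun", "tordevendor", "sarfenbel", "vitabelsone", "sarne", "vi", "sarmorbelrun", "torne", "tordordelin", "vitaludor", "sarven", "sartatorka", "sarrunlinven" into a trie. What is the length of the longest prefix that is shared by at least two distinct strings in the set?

4

The deepest shared node is where two words last agree before diverging.
e.g. "tordevendor" and "tordordelin" share the prefix "tord" of length 4; no pair shares a longer one.
Longest shared-prefix length: 4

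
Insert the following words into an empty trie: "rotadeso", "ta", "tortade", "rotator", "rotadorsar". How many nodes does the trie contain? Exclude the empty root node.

Count nodes per top-level branch (shared prefixes stored once):
  'r'-branch (rotadeso, rotadorsar, rotator): 16 nodes
  't'-branch (ta, tortade): 8 nodes
Sum: 24

24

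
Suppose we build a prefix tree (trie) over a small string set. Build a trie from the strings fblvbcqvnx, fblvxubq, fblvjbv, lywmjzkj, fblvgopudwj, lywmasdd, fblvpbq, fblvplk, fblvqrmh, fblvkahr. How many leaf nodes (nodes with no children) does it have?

10

A leaf is a node with no children — equivalently, the end of a word that is not a proper prefix of any other stored word.
Those words: "fblvbcqvnx", "fblvgopudwj", "fblvjbv", "fblvkahr", "fblvpbq", "fblvplk", "fblvqrmh", "fblvxubq", "lywmasdd", "lywmjzkj"
Leaf count: 10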